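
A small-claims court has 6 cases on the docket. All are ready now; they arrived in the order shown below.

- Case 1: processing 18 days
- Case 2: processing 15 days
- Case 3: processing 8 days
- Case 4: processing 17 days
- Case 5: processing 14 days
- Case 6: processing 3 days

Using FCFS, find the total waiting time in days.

FIFO (arrival order): Case 1 Case 2 Case 3 Case 4 Case 5 Case 6.
Case 1: waits 0, runs 0→18
Case 2: waits 18, runs 18→33
Case 3: waits 33, runs 33→41
Case 4: waits 41, runs 41→58
Case 5: waits 58, runs 58→72
Case 6: waits 72, runs 72→75
Sum = 0+18+33+41+58+72 = 222.

222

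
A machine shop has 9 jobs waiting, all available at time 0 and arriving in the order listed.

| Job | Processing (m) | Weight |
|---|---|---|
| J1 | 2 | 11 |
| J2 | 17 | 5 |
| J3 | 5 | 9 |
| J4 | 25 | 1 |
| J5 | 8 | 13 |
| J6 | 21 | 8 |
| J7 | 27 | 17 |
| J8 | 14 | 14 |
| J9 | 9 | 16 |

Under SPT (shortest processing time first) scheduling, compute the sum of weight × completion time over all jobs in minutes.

SPT (increasing processing time): J1 J3 J5 J9 J8 J2 J6 J4 J7.
J1: finishes 2, weight 11, w·C = 22
J3: finishes 7, weight 9, w·C = 63
J5: finishes 15, weight 13, w·C = 195
J9: finishes 24, weight 16, w·C = 384
J8: finishes 38, weight 14, w·C = 532
J2: finishes 55, weight 5, w·C = 275
J6: finishes 76, weight 8, w·C = 608
J4: finishes 101, weight 1, w·C = 101
J7: finishes 128, weight 17, w·C = 2176
Sum = 22+63+195+384+532+275+608+101+2176 = 4356.

4356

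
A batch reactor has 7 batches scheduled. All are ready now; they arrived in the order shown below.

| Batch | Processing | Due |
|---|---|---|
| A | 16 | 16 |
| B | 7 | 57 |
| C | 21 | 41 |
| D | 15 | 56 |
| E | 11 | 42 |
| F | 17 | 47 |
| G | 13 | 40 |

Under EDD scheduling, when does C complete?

EDD (increasing due date): A G C E F D B.
A: 0→16
G: 16→29
C: 29→50

50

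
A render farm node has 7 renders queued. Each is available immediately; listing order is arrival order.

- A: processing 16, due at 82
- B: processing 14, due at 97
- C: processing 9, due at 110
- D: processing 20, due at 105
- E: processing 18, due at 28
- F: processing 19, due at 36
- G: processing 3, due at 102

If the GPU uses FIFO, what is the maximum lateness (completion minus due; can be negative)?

FIFO (arrival order): A B C D E F G.
A: 0→16, due 82, lateness -66
B: 16→30, due 97, lateness -67
C: 30→39, due 110, lateness -71
D: 39→59, due 105, lateness -46
E: 59→77, due 28, lateness 49
F: 77→96, due 36, lateness 60
G: 96→99, due 102, lateness -3
Maximum = 60.

60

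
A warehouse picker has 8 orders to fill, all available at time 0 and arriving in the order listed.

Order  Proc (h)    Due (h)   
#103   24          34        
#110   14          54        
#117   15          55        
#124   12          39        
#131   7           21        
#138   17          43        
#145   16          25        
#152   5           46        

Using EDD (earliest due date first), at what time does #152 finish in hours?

EDD (increasing due date): #131 #145 #103 #124 #138 #152 #110 #117.
#131: 0→7
#145: 7→23
#103: 23→47
#124: 47→59
#138: 59→76
#152: 76→81

81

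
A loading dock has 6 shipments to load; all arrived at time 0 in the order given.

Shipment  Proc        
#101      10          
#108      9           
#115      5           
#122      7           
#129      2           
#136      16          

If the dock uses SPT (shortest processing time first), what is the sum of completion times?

SPT (increasing processing time): #129 #115 #122 #108 #101 #136.
#129: 0→2
#115: 2→7
#122: 7→14
#108: 14→23
#101: 23→33
#136: 33→49
Sum = 2+7+14+23+33+49 = 128.

128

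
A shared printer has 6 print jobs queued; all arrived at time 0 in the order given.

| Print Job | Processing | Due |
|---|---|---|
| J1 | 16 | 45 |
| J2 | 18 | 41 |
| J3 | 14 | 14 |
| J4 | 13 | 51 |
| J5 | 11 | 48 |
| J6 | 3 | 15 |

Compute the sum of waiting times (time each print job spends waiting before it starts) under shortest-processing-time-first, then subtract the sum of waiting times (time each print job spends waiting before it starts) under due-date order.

SPT (increasing processing time): J6 J5 J4 J3 J1 J2.
J6: waits 0, runs 0→3
J5: waits 3, runs 3→14
J4: waits 14, runs 14→27
J3: waits 27, runs 27→41
J1: waits 41, runs 41→57
J2: waits 57, runs 57→75
Sum = 0+3+14+27+41+57 = 142.
EDD (increasing due date): J3 J6 J2 J1 J5 J4.
J3: waits 0, runs 0→14
J6: waits 14, runs 14→17
J2: waits 17, runs 17→35
J1: waits 35, runs 35→51
J5: waits 51, runs 51→62
J4: waits 62, runs 62→75
Sum = 0+14+17+35+51+62 = 179.
Difference = 142 − 179 = -37.

-37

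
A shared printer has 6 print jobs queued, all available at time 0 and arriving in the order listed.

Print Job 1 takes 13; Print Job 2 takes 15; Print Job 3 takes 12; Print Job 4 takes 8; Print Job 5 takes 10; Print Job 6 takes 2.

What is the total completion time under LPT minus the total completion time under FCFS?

LPT (decreasing processing time): Print Job 2 Print Job 1 Print Job 3 Print Job 5 Print Job 4 Print Job 6.
Print Job 2: 0→15
Print Job 1: 15→28
Print Job 3: 28→40
Print Job 5: 40→50
Print Job 4: 50→58
Print Job 6: 58→60
Sum = 15+28+40+50+58+60 = 251.
FIFO (arrival order): Print Job 1 Print Job 2 Print Job 3 Print Job 4 Print Job 5 Print Job 6.
Print Job 1: 0→13
Print Job 2: 13→28
Print Job 3: 28→40
Print Job 4: 40→48
Print Job 5: 48→58
Print Job 6: 58→60
Sum = 13+28+40+48+58+60 = 247.
Difference = 251 − 247 = 4.

4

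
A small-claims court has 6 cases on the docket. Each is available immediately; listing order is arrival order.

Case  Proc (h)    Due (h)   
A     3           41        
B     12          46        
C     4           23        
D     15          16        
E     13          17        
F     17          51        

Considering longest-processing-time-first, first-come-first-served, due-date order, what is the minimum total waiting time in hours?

LPT (decreasing processing time): F D E B C A.
F: waits 0, runs 0→17
D: waits 17, runs 17→32
E: waits 32, runs 32→45
B: waits 45, runs 45→57
C: waits 57, runs 57→61
A: waits 61, runs 61→64
Sum = 0+17+32+45+57+61 = 212.
FIFO (arrival order): A B C D E F.
A: waits 0, runs 0→3
B: waits 3, runs 3→15
C: waits 15, runs 15→19
D: waits 19, runs 19→34
E: waits 34, runs 34→47
F: waits 47, runs 47→64
Sum = 0+3+15+19+34+47 = 118.
EDD (increasing due date): D E C A B F.
D: waits 0, runs 0→15
E: waits 15, runs 15→28
C: waits 28, runs 28→32
A: waits 32, runs 32→35
B: waits 35, runs 35→47
F: waits 47, runs 47→64
Sum = 0+15+28+32+35+47 = 157.
LPT 212, FIFO 118, EDD 157 → minimum 118.

118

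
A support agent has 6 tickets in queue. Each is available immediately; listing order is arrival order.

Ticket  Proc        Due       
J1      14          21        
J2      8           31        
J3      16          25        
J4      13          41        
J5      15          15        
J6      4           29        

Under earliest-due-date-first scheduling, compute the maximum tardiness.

29

EDD (increasing due date): J5 J1 J3 J6 J2 J4.
J5: 0→15, due 15, tardiness 0
J1: 15→29, due 21, tardiness 8
J3: 29→45, due 25, tardiness 20
J6: 45→49, due 29, tardiness 20
J2: 49→57, due 31, tardiness 26
J4: 57→70, due 41, tardiness 29
Maximum = 29.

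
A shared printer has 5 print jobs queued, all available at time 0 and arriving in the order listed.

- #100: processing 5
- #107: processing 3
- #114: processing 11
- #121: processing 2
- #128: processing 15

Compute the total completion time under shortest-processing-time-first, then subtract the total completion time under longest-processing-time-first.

-68

SPT (increasing processing time): #121 #107 #100 #114 #128.
#121: 0→2
#107: 2→5
#100: 5→10
#114: 10→21
#128: 21→36
Sum = 2+5+10+21+36 = 74.
LPT (decreasing processing time): #128 #114 #100 #107 #121.
#128: 0→15
#114: 15→26
#100: 26→31
#107: 31→34
#121: 34→36
Sum = 15+26+31+34+36 = 142.
Difference = 74 − 142 = -68.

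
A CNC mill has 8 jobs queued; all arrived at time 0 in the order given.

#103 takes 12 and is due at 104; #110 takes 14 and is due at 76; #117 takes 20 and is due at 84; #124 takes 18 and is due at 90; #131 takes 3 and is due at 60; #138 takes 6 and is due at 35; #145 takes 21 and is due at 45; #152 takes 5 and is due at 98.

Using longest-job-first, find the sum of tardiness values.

95

LPT (decreasing processing time): #145 #117 #124 #110 #103 #138 #152 #131.
#145: 0→21, due 45, tardiness 0
#117: 21→41, due 84, tardiness 0
#124: 41→59, due 90, tardiness 0
#110: 59→73, due 76, tardiness 0
#103: 73→85, due 104, tardiness 0
#138: 85→91, due 35, tardiness 56
#152: 91→96, due 98, tardiness 0
#131: 96→99, due 60, tardiness 39
Sum = 0+0+0+0+0+56+0+39 = 95.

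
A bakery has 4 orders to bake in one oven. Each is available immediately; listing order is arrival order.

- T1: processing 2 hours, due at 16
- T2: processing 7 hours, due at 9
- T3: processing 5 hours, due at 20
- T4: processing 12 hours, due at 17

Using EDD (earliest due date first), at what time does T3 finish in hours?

26

EDD (increasing due date): T2 T1 T4 T3.
T2: 0→7
T1: 7→9
T4: 9→21
T3: 21→26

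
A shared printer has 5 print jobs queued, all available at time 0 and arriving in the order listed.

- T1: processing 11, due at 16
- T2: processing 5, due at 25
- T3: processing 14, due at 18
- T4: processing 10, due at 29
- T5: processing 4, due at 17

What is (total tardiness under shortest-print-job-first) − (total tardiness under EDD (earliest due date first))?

5

SPT (increasing processing time): T5 T2 T4 T1 T3.
T5: 0→4, due 17, tardiness 0
T2: 4→9, due 25, tardiness 0
T4: 9→19, due 29, tardiness 0
T1: 19→30, due 16, tardiness 14
T3: 30→44, due 18, tardiness 26
Sum = 0+0+0+14+26 = 40.
EDD (increasing due date): T1 T5 T3 T2 T4.
T1: 0→11, due 16, tardiness 0
T5: 11→15, due 17, tardiness 0
T3: 15→29, due 18, tardiness 11
T2: 29→34, due 25, tardiness 9
T4: 34→44, due 29, tardiness 15
Sum = 0+0+11+9+15 = 35.
Difference = 40 − 35 = 5.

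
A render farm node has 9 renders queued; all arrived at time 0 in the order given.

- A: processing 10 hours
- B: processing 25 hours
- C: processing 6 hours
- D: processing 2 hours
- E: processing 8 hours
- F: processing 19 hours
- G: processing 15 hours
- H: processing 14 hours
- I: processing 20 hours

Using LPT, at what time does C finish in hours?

LPT (decreasing processing time): B I F G H A E C D.
B: 0→25
I: 25→45
F: 45→64
G: 64→79
H: 79→93
A: 93→103
E: 103→111
C: 111→117

117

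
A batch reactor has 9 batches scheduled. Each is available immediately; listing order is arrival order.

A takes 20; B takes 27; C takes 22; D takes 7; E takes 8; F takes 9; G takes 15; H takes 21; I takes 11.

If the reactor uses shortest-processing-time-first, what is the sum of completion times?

SPT (increasing processing time): D E F I G A H C B.
D: 0→7
E: 7→15
F: 15→24
I: 24→35
G: 35→50
A: 50→70
H: 70→91
C: 91→113
B: 113→140
Sum = 7+15+24+35+50+70+91+113+140 = 545.

545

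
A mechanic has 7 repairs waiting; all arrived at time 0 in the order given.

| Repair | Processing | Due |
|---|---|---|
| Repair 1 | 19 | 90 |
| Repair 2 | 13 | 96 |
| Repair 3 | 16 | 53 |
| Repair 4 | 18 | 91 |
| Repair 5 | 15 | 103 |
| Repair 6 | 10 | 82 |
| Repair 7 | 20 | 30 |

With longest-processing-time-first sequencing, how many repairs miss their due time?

LPT (decreasing processing time): Repair 7 Repair 1 Repair 4 Repair 3 Repair 5 Repair 2 Repair 6.
Repair 7: 0→20, due 30, tardiness 0
Repair 1: 20→39, due 90, tardiness 0
Repair 4: 39→57, due 91, tardiness 0
Repair 3: 57→73, due 53, tardiness 20
Repair 5: 73→88, due 103, tardiness 0
Repair 2: 88→101, due 96, tardiness 5
Repair 6: 101→111, due 82, tardiness 29
Late repairs: 3.

3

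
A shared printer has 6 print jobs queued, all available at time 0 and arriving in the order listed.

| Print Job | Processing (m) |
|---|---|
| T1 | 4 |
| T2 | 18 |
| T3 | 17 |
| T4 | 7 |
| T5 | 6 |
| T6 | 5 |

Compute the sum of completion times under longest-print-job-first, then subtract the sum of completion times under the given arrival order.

LPT (decreasing processing time): T2 T3 T4 T5 T6 T1.
T2: 0→18
T3: 18→35
T4: 35→42
T5: 42→48
T6: 48→53
T1: 53→57
Sum = 18+35+42+48+53+57 = 253.
FIFO (arrival order): T1 T2 T3 T4 T5 T6.
T1: 0→4
T2: 4→22
T3: 22→39
T4: 39→46
T5: 46→52
T6: 52→57
Sum = 4+22+39+46+52+57 = 220.
Difference = 253 − 220 = 33.

33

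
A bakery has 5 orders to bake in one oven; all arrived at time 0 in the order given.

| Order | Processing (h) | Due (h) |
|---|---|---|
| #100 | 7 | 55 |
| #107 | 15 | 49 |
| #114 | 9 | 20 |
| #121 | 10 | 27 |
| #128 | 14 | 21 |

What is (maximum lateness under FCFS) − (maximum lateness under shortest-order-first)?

FIFO (arrival order): #100 #107 #114 #121 #128.
#100: 0→7, due 55, lateness -48
#107: 7→22, due 49, lateness -27
#114: 22→31, due 20, lateness 11
#121: 31→41, due 27, lateness 14
#128: 41→55, due 21, lateness 34
Maximum = 34.
SPT (increasing processing time): #100 #114 #121 #128 #107.
#100: 0→7, due 55, lateness -48
#114: 7→16, due 20, lateness -4
#121: 16→26, due 27, lateness -1
#128: 26→40, due 21, lateness 19
#107: 40→55, due 49, lateness 6
Maximum = 19.
Difference = 34 − 19 = 15.

15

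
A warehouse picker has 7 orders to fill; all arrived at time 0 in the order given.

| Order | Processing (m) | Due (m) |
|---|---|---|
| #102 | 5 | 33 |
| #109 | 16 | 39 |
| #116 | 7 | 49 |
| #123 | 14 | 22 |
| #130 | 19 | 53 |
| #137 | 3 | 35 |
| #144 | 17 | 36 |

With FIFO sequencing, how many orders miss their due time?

4

FIFO (arrival order): #102 #109 #116 #123 #130 #137 #144.
#102: 0→5, due 33, tardiness 0
#109: 5→21, due 39, tardiness 0
#116: 21→28, due 49, tardiness 0
#123: 28→42, due 22, tardiness 20
#130: 42→61, due 53, tardiness 8
#137: 61→64, due 35, tardiness 29
#144: 64→81, due 36, tardiness 45
Late orders: 4.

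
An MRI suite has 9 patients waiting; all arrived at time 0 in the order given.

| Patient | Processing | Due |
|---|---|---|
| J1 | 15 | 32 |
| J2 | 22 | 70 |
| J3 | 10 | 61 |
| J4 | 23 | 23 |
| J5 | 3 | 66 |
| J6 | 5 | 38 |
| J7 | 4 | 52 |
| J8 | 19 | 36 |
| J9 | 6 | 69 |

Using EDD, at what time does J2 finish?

107

EDD (increasing due date): J4 J1 J8 J6 J7 J3 J5 J9 J2.
J4: 0→23
J1: 23→38
J8: 38→57
J6: 57→62
J7: 62→66
J3: 66→76
J5: 76→79
J9: 79→85
J2: 85→107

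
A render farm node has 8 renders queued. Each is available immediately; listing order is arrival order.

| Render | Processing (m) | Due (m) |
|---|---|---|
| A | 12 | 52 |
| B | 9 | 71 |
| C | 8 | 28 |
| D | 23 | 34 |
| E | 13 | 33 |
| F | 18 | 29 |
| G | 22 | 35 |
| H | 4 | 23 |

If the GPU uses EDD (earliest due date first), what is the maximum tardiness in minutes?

53

EDD (increasing due date): H C F E D G A B.
H: 0→4, due 23, tardiness 0
C: 4→12, due 28, tardiness 0
F: 12→30, due 29, tardiness 1
E: 30→43, due 33, tardiness 10
D: 43→66, due 34, tardiness 32
G: 66→88, due 35, tardiness 53
A: 88→100, due 52, tardiness 48
B: 100→109, due 71, tardiness 38
Maximum = 53.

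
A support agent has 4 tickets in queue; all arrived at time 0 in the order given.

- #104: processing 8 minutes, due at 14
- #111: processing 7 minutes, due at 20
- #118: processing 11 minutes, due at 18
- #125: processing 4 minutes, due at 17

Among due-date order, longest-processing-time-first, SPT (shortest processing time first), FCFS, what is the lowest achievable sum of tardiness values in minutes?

EDD (increasing due date): #104 #125 #118 #111.
#104: 0→8, due 14, tardiness 0
#125: 8→12, due 17, tardiness 0
#118: 12→23, due 18, tardiness 5
#111: 23→30, due 20, tardiness 10
Sum = 0+0+5+10 = 15.
LPT (decreasing processing time): #118 #104 #111 #125.
#118: 0→11, due 18, tardiness 0
#104: 11→19, due 14, tardiness 5
#111: 19→26, due 20, tardiness 6
#125: 26→30, due 17, tardiness 13
Sum = 0+5+6+13 = 24.
SPT (increasing processing time): #125 #111 #104 #118.
#125: 0→4, due 17, tardiness 0
#111: 4→11, due 20, tardiness 0
#104: 11→19, due 14, tardiness 5
#118: 19→30, due 18, tardiness 12
Sum = 0+0+5+12 = 17.
FIFO (arrival order): #104 #111 #118 #125.
#104: 0→8, due 14, tardiness 0
#111: 8→15, due 20, tardiness 0
#118: 15→26, due 18, tardiness 8
#125: 26→30, due 17, tardiness 13
Sum = 0+0+8+13 = 21.
EDD 15, LPT 24, SPT 17, FIFO 21 → minimum 15.

15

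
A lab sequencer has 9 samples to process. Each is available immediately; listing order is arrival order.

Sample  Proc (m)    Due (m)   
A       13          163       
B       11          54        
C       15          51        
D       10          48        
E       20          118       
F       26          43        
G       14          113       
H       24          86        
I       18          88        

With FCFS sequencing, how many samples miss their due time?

4

FIFO (arrival order): A B C D E F G H I.
A: 0→13, due 163, tardiness 0
B: 13→24, due 54, tardiness 0
C: 24→39, due 51, tardiness 0
D: 39→49, due 48, tardiness 1
E: 49→69, due 118, tardiness 0
F: 69→95, due 43, tardiness 52
G: 95→109, due 113, tardiness 0
H: 109→133, due 86, tardiness 47
I: 133→151, due 88, tardiness 63
Late samples: 4.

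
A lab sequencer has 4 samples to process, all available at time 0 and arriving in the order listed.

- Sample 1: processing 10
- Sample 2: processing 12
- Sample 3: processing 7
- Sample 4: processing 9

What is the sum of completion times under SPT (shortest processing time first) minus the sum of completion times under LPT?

-16

SPT (increasing processing time): Sample 3 Sample 4 Sample 1 Sample 2.
Sample 3: 0→7
Sample 4: 7→16
Sample 1: 16→26
Sample 2: 26→38
Sum = 7+16+26+38 = 87.
LPT (decreasing processing time): Sample 2 Sample 1 Sample 4 Sample 3.
Sample 2: 0→12
Sample 1: 12→22
Sample 4: 22→31
Sample 3: 31→38
Sum = 12+22+31+38 = 103.
Difference = 87 − 103 = -16.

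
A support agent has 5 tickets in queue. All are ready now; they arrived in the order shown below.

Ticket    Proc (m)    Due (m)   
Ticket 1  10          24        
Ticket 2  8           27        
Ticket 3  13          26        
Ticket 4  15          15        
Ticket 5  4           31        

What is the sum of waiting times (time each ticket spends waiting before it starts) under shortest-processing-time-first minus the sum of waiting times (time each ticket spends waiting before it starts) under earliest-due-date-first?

-51

SPT (increasing processing time): Ticket 5 Ticket 2 Ticket 1 Ticket 3 Ticket 4.
Ticket 5: waits 0, runs 0→4
Ticket 2: waits 4, runs 4→12
Ticket 1: waits 12, runs 12→22
Ticket 3: waits 22, runs 22→35
Ticket 4: waits 35, runs 35→50
Sum = 0+4+12+22+35 = 73.
EDD (increasing due date): Ticket 4 Ticket 1 Ticket 3 Ticket 2 Ticket 5.
Ticket 4: waits 0, runs 0→15
Ticket 1: waits 15, runs 15→25
Ticket 3: waits 25, runs 25→38
Ticket 2: waits 38, runs 38→46
Ticket 5: waits 46, runs 46→50
Sum = 0+15+25+38+46 = 124.
Difference = 73 − 124 = -51.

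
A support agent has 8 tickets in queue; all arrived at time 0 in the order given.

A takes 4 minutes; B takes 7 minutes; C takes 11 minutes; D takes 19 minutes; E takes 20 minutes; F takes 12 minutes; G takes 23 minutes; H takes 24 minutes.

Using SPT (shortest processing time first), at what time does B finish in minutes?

SPT (increasing processing time): A B C F D E G H.
A: 0→4
B: 4→11

11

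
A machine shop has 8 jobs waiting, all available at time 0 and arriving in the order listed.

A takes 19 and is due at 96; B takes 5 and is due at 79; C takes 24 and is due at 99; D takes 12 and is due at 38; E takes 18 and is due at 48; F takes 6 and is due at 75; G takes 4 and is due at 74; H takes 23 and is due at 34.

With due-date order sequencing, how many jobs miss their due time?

EDD (increasing due date): H D E G F B A C.
H: 0→23, due 34, tardiness 0
D: 23→35, due 38, tardiness 0
E: 35→53, due 48, tardiness 5
G: 53→57, due 74, tardiness 0
F: 57→63, due 75, tardiness 0
B: 63→68, due 79, tardiness 0
A: 68→87, due 96, tardiness 0
C: 87→111, due 99, tardiness 12
Late jobs: 2.

2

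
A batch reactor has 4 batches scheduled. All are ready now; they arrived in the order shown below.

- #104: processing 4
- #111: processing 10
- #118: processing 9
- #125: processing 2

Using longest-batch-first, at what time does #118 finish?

19

LPT (decreasing processing time): #111 #118 #104 #125.
#111: 0→10
#118: 10→19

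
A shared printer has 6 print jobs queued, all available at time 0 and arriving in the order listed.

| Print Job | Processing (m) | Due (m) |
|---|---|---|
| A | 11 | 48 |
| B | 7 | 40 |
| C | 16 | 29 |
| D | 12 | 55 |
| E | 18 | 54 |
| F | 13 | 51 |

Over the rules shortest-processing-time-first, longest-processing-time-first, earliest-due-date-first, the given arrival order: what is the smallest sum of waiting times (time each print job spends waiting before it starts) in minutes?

SPT (increasing processing time): B A D F C E.
B: waits 0, runs 0→7
A: waits 7, runs 7→18
D: waits 18, runs 18→30
F: waits 30, runs 30→43
C: waits 43, runs 43→59
E: waits 59, runs 59→77
Sum = 0+7+18+30+43+59 = 157.
LPT (decreasing processing time): E C F D A B.
E: waits 0, runs 0→18
C: waits 18, runs 18→34
F: waits 34, runs 34→47
D: waits 47, runs 47→59
A: waits 59, runs 59→70
B: waits 70, runs 70→77
Sum = 0+18+34+47+59+70 = 228.
EDD (increasing due date): C B A F E D.
C: waits 0, runs 0→16
B: waits 16, runs 16→23
A: waits 23, runs 23→34
F: waits 34, runs 34→47
E: waits 47, runs 47→65
D: waits 65, runs 65→77
Sum = 0+16+23+34+47+65 = 185.
FIFO (arrival order): A B C D E F.
A: waits 0, runs 0→11
B: waits 11, runs 11→18
C: waits 18, runs 18→34
D: waits 34, runs 34→46
E: waits 46, runs 46→64
F: waits 64, runs 64→77
Sum = 0+11+18+34+46+64 = 173.
SPT 157, LPT 228, EDD 185, FIFO 173 → minimum 157.

157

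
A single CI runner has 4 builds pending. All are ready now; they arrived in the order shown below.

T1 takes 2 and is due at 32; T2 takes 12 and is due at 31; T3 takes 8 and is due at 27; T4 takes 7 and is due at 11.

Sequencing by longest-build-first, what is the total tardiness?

LPT (decreasing processing time): T2 T3 T4 T1.
T2: 0→12, due 31, tardiness 0
T3: 12→20, due 27, tardiness 0
T4: 20→27, due 11, tardiness 16
T1: 27→29, due 32, tardiness 0
Sum = 0+0+16+0 = 16.

16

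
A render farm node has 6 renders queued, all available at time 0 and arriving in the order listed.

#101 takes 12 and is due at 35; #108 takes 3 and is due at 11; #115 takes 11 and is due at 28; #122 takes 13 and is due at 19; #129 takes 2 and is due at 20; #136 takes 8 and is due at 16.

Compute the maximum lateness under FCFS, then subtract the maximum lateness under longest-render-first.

-3

FIFO (arrival order): #101 #108 #115 #122 #129 #136.
#101: 0→12, due 35, lateness -23
#108: 12→15, due 11, lateness 4
#115: 15→26, due 28, lateness -2
#122: 26→39, due 19, lateness 20
#129: 39→41, due 20, lateness 21
#136: 41→49, due 16, lateness 33
Maximum = 33.
LPT (decreasing processing time): #122 #101 #115 #136 #108 #129.
#122: 0→13, due 19, lateness -6
#101: 13→25, due 35, lateness -10
#115: 25→36, due 28, lateness 8
#136: 36→44, due 16, lateness 28
#108: 44→47, due 11, lateness 36
#129: 47→49, due 20, lateness 29
Maximum = 36.
Difference = 33 − 36 = -3.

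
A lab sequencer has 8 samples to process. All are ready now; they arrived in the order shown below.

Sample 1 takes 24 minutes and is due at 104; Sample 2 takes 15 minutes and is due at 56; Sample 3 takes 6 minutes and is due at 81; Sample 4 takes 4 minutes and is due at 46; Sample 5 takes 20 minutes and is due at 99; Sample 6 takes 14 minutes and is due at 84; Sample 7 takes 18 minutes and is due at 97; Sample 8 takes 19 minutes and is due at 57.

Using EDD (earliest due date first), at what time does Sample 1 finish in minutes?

EDD (increasing due date): Sample 4 Sample 2 Sample 8 Sample 3 Sample 6 Sample 7 Sample 5 Sample 1.
Sample 4: 0→4
Sample 2: 4→19
Sample 8: 19→38
Sample 3: 38→44
Sample 6: 44→58
Sample 7: 58→76
Sample 5: 76→96
Sample 1: 96→120

120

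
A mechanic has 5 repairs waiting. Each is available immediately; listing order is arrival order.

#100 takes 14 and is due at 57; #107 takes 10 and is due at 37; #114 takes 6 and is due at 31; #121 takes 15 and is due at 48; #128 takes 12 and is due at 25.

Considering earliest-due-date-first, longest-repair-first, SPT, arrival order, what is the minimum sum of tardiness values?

EDD (increasing due date): #128 #114 #107 #121 #100.
#128: 0→12, due 25, tardiness 0
#114: 12→18, due 31, tardiness 0
#107: 18→28, due 37, tardiness 0
#121: 28→43, due 48, tardiness 0
#100: 43→57, due 57, tardiness 0
Sum = 0+0+0+0+0 = 0.
LPT (decreasing processing time): #121 #100 #128 #107 #114.
#121: 0→15, due 48, tardiness 0
#100: 15→29, due 57, tardiness 0
#128: 29→41, due 25, tardiness 16
#107: 41→51, due 37, tardiness 14
#114: 51→57, due 31, tardiness 26
Sum = 0+0+16+14+26 = 56.
SPT (increasing processing time): #114 #107 #128 #100 #121.
#114: 0→6, due 31, tardiness 0
#107: 6→16, due 37, tardiness 0
#128: 16→28, due 25, tardiness 3
#100: 28→42, due 57, tardiness 0
#121: 42→57, due 48, tardiness 9
Sum = 0+0+3+0+9 = 12.
FIFO (arrival order): #100 #107 #114 #121 #128.
#100: 0→14, due 57, tardiness 0
#107: 14→24, due 37, tardiness 0
#114: 24→30, due 31, tardiness 0
#121: 30→45, due 48, tardiness 0
#128: 45→57, due 25, tardiness 32
Sum = 0+0+0+0+32 = 32.
EDD 0, LPT 56, SPT 12, FIFO 32 → minimum 0.

0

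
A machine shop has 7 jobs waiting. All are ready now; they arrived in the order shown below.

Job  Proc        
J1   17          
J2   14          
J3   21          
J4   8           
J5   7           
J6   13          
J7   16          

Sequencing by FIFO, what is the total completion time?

FIFO (arrival order): J1 J2 J3 J4 J5 J6 J7.
J1: 0→17
J2: 17→31
J3: 31→52
J4: 52→60
J5: 60→67
J6: 67→80
J7: 80→96
Sum = 17+31+52+60+67+80+96 = 403.

403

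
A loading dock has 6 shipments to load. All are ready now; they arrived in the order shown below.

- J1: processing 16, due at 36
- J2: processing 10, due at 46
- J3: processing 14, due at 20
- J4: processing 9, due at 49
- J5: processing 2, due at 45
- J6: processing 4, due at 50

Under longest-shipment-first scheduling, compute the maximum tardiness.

LPT (decreasing processing time): J1 J3 J2 J4 J6 J5.
J1: 0→16, due 36, tardiness 0
J3: 16→30, due 20, tardiness 10
J2: 30→40, due 46, tardiness 0
J4: 40→49, due 49, tardiness 0
J6: 49→53, due 50, tardiness 3
J5: 53→55, due 45, tardiness 10
Maximum = 10.

10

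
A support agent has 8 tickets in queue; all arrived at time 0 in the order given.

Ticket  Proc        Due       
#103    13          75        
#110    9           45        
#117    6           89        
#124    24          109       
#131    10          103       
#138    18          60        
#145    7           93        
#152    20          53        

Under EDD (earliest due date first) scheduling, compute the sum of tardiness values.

EDD (increasing due date): #110 #152 #138 #103 #117 #145 #131 #124.
#110: 0→9, due 45, tardiness 0
#152: 9→29, due 53, tardiness 0
#138: 29→47, due 60, tardiness 0
#103: 47→60, due 75, tardiness 0
#117: 60→66, due 89, tardiness 0
#145: 66→73, due 93, tardiness 0
#131: 73→83, due 103, tardiness 0
#124: 83→107, due 109, tardiness 0
Sum = 0+0+0+0+0+0+0+0 = 0.

0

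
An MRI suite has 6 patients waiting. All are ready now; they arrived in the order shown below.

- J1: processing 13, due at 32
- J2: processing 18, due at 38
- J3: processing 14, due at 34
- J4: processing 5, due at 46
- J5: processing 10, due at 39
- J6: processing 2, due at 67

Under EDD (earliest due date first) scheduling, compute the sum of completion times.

EDD (increasing due date): J1 J3 J2 J5 J4 J6.
J1: 0→13
J3: 13→27
J2: 27→45
J5: 45→55
J4: 55→60
J6: 60→62
Sum = 13+27+45+55+60+62 = 262.

262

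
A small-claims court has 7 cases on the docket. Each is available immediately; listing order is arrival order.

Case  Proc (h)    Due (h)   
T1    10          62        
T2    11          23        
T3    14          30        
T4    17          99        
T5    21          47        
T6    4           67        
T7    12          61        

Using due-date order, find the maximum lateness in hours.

EDD (increasing due date): T2 T3 T5 T7 T1 T6 T4.
T2: 0→11, due 23, lateness -12
T3: 11→25, due 30, lateness -5
T5: 25→46, due 47, lateness -1
T7: 46→58, due 61, lateness -3
T1: 58→68, due 62, lateness 6
T6: 68→72, due 67, lateness 5
T4: 72→89, due 99, lateness -10
Maximum = 6.

6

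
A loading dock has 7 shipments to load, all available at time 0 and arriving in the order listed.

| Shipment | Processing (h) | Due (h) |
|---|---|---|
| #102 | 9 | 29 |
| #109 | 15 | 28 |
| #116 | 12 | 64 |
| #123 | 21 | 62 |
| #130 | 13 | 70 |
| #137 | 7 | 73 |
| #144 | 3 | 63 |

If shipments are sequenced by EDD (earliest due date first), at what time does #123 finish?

EDD (increasing due date): #109 #102 #123 #144 #116 #130 #137.
#109: 0→15
#102: 15→24
#123: 24→45

45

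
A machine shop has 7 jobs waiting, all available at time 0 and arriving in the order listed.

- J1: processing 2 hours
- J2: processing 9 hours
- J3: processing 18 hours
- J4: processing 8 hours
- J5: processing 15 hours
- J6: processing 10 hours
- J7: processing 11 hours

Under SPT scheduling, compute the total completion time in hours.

SPT (increasing processing time): J1 J4 J2 J6 J7 J5 J3.
J1: 0→2
J4: 2→10
J2: 10→19
J6: 19→29
J7: 29→40
J5: 40→55
J3: 55→73
Sum = 2+10+19+29+40+55+73 = 228.

228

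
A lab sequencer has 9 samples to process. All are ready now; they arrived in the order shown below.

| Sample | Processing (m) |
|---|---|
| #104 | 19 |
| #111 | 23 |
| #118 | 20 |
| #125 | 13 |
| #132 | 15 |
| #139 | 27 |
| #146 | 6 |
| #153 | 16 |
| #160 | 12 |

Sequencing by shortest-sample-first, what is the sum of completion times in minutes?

620

SPT (increasing processing time): #146 #160 #125 #132 #153 #104 #118 #111 #139.
#146: 0→6
#160: 6→18
#125: 18→31
#132: 31→46
#153: 46→62
#104: 62→81
#118: 81→101
#111: 101→124
#139: 124→151
Sum = 6+18+31+46+62+81+101+124+151 = 620.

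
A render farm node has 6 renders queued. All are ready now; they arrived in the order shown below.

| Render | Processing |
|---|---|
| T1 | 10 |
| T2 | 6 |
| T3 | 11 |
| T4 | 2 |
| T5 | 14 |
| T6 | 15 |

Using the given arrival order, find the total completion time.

FIFO (arrival order): T1 T2 T3 T4 T5 T6.
T1: 0→10
T2: 10→16
T3: 16→27
T4: 27→29
T5: 29→43
T6: 43→58
Sum = 10+16+27+29+43+58 = 183.

183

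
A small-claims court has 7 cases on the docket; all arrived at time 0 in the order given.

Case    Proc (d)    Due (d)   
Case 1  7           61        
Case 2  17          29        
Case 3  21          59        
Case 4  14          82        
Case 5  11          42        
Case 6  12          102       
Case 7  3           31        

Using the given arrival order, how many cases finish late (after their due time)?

2

FIFO (arrival order): Case 1 Case 2 Case 3 Case 4 Case 5 Case 6 Case 7.
Case 1: 0→7, due 61, tardiness 0
Case 2: 7→24, due 29, tardiness 0
Case 3: 24→45, due 59, tardiness 0
Case 4: 45→59, due 82, tardiness 0
Case 5: 59→70, due 42, tardiness 28
Case 6: 70→82, due 102, tardiness 0
Case 7: 82→85, due 31, tardiness 54
Late cases: 2.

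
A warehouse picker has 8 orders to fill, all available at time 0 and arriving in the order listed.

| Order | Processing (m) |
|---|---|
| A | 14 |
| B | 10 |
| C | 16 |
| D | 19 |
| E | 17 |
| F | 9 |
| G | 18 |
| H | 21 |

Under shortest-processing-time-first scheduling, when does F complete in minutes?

9

SPT (increasing processing time): F B A C E G D H.
F: 0→9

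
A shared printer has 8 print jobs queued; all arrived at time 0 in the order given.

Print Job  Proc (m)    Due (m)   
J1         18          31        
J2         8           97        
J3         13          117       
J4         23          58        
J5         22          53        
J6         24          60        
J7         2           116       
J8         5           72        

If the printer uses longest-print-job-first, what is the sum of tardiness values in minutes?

124

LPT (decreasing processing time): J6 J4 J5 J1 J3 J2 J8 J7.
J6: 0→24, due 60, tardiness 0
J4: 24→47, due 58, tardiness 0
J5: 47→69, due 53, tardiness 16
J1: 69→87, due 31, tardiness 56
J3: 87→100, due 117, tardiness 0
J2: 100→108, due 97, tardiness 11
J8: 108→113, due 72, tardiness 41
J7: 113→115, due 116, tardiness 0
Sum = 0+0+16+56+0+11+41+0 = 124.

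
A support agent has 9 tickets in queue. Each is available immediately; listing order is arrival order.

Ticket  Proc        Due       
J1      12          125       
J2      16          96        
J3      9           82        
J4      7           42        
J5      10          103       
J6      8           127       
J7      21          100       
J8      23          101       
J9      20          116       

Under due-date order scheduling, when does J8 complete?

76

EDD (increasing due date): J4 J3 J2 J7 J8 J5 J9 J1 J6.
J4: 0→7
J3: 7→16
J2: 16→32
J7: 32→53
J8: 53→76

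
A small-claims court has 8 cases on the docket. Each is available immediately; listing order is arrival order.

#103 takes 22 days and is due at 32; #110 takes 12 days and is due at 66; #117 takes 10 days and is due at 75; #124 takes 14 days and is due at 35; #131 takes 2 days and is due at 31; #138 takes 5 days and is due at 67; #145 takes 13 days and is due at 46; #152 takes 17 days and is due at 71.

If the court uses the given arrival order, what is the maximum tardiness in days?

32

FIFO (arrival order): #103 #110 #117 #124 #131 #138 #145 #152.
#103: 0→22, due 32, tardiness 0
#110: 22→34, due 66, tardiness 0
#117: 34→44, due 75, tardiness 0
#124: 44→58, due 35, tardiness 23
#131: 58→60, due 31, tardiness 29
#138: 60→65, due 67, tardiness 0
#145: 65→78, due 46, tardiness 32
#152: 78→95, due 71, tardiness 24
Maximum = 32.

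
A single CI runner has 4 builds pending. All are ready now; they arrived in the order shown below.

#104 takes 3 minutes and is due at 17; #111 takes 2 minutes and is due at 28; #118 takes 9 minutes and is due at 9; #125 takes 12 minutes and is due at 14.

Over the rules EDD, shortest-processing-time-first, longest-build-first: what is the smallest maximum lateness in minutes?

EDD (increasing due date): #118 #125 #104 #111.
#118: 0→9, due 9, lateness 0
#125: 9→21, due 14, lateness 7
#104: 21→24, due 17, lateness 7
#111: 24→26, due 28, lateness -2
Maximum = 7.
SPT (increasing processing time): #111 #104 #118 #125.
#111: 0→2, due 28, lateness -26
#104: 2→5, due 17, lateness -12
#118: 5→14, due 9, lateness 5
#125: 14→26, due 14, lateness 12
Maximum = 12.
LPT (decreasing processing time): #125 #118 #104 #111.
#125: 0→12, due 14, lateness -2
#118: 12→21, due 9, lateness 12
#104: 21→24, due 17, lateness 7
#111: 24→26, due 28, lateness -2
Maximum = 12.
EDD 7, SPT 12, LPT 12 → minimum 7.

7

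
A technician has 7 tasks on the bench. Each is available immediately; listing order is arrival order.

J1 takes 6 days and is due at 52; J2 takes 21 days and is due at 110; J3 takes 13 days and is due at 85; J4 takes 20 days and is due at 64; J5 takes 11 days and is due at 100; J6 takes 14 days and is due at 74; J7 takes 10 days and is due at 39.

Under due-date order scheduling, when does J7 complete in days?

EDD (increasing due date): J7 J1 J4 J6 J3 J5 J2.
J7: 0→10

10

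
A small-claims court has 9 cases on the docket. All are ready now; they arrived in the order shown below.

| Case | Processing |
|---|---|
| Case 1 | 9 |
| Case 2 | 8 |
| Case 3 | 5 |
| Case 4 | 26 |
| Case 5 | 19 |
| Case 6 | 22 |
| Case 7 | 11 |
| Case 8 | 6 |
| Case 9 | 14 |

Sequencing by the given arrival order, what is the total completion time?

FIFO (arrival order): Case 1 Case 2 Case 3 Case 4 Case 5 Case 6 Case 7 Case 8 Case 9.
Case 1: 0→9
Case 2: 9→17
Case 3: 17→22
Case 4: 22→48
Case 5: 48→67
Case 6: 67→89
Case 7: 89→100
Case 8: 100→106
Case 9: 106→120
Sum = 9+17+22+48+67+89+100+106+120 = 578.

578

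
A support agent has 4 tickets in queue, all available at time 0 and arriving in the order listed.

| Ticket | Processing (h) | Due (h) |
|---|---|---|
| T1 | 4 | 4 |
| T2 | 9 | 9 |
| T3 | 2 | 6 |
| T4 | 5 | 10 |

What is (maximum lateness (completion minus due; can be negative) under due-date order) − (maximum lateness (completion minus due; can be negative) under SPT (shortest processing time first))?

-1

EDD (increasing due date): T1 T3 T2 T4.
T1: 0→4, due 4, lateness 0
T3: 4→6, due 6, lateness 0
T2: 6→15, due 9, lateness 6
T4: 15→20, due 10, lateness 10
Maximum = 10.
SPT (increasing processing time): T3 T1 T4 T2.
T3: 0→2, due 6, lateness -4
T1: 2→6, due 4, lateness 2
T4: 6→11, due 10, lateness 1
T2: 11→20, due 9, lateness 11
Maximum = 11.
Difference = 10 − 11 = -1.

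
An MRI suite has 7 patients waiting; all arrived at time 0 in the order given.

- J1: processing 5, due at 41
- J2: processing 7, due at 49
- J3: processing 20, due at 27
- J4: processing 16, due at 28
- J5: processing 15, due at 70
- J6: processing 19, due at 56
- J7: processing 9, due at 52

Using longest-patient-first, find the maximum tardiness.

50

LPT (decreasing processing time): J3 J6 J4 J5 J7 J2 J1.
J3: 0→20, due 27, tardiness 0
J6: 20→39, due 56, tardiness 0
J4: 39→55, due 28, tardiness 27
J5: 55→70, due 70, tardiness 0
J7: 70→79, due 52, tardiness 27
J2: 79→86, due 49, tardiness 37
J1: 86→91, due 41, tardiness 50
Maximum = 50.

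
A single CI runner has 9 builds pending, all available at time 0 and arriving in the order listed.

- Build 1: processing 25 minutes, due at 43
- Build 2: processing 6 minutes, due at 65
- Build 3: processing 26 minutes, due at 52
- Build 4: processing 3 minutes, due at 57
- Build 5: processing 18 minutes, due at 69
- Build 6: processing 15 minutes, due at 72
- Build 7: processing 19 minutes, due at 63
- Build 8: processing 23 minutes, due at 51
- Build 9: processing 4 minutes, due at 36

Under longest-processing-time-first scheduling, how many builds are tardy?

8

LPT (decreasing processing time): Build 3 Build 1 Build 8 Build 7 Build 5 Build 6 Build 2 Build 9 Build 4.
Build 3: 0→26, due 52, tardiness 0
Build 1: 26→51, due 43, tardiness 8
Build 8: 51→74, due 51, tardiness 23
Build 7: 74→93, due 63, tardiness 30
Build 5: 93→111, due 69, tardiness 42
Build 6: 111→126, due 72, tardiness 54
Build 2: 126→132, due 65, tardiness 67
Build 9: 132→136, due 36, tardiness 100
Build 4: 136→139, due 57, tardiness 82
Late builds: 8.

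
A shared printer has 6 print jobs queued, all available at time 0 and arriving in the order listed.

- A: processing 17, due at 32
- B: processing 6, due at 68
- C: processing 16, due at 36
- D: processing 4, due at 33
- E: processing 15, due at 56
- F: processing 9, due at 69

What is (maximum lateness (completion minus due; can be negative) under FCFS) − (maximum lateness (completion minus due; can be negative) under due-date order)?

FIFO (arrival order): A B C D E F.
A: 0→17, due 32, lateness -15
B: 17→23, due 68, lateness -45
C: 23→39, due 36, lateness 3
D: 39→43, due 33, lateness 10
E: 43→58, due 56, lateness 2
F: 58→67, due 69, lateness -2
Maximum = 10.
EDD (increasing due date): A D C E B F.
A: 0→17, due 32, lateness -15
D: 17→21, due 33, lateness -12
C: 21→37, due 36, lateness 1
E: 37→52, due 56, lateness -4
B: 52→58, due 68, lateness -10
F: 58→67, due 69, lateness -2
Maximum = 1.
Difference = 10 − 1 = 9.

9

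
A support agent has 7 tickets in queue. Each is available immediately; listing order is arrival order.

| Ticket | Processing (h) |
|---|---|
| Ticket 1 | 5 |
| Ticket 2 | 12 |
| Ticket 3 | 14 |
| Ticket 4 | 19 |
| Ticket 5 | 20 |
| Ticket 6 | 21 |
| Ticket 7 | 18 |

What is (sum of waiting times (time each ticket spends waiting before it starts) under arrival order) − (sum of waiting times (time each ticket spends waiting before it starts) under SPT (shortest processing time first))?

6

FIFO (arrival order): Ticket 1 Ticket 2 Ticket 3 Ticket 4 Ticket 5 Ticket 6 Ticket 7.
Ticket 1: waits 0, runs 0→5
Ticket 2: waits 5, runs 5→17
Ticket 3: waits 17, runs 17→31
Ticket 4: waits 31, runs 31→50
Ticket 5: waits 50, runs 50→70
Ticket 6: waits 70, runs 70→91
Ticket 7: waits 91, runs 91→109
Sum = 0+5+17+31+50+70+91 = 264.
SPT (increasing processing time): Ticket 1 Ticket 2 Ticket 3 Ticket 7 Ticket 4 Ticket 5 Ticket 6.
Ticket 1: waits 0, runs 0→5
Ticket 2: waits 5, runs 5→17
Ticket 3: waits 17, runs 17→31
Ticket 7: waits 31, runs 31→49
Ticket 4: waits 49, runs 49→68
Ticket 5: waits 68, runs 68→88
Ticket 6: waits 88, runs 88→109
Sum = 0+5+17+31+49+68+88 = 258.
Difference = 264 − 258 = 6.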